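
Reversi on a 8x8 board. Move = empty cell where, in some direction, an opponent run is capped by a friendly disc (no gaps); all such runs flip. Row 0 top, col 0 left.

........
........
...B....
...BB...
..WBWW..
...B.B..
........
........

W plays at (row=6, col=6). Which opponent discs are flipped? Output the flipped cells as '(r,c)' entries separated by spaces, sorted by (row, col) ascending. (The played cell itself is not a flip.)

Dir NW: opp run (5,5) capped by W -> flip
Dir N: first cell '.' (not opp) -> no flip
Dir NE: first cell '.' (not opp) -> no flip
Dir W: first cell '.' (not opp) -> no flip
Dir E: first cell '.' (not opp) -> no flip
Dir SW: first cell '.' (not opp) -> no flip
Dir S: first cell '.' (not opp) -> no flip
Dir SE: first cell '.' (not opp) -> no flip

Answer: (5,5)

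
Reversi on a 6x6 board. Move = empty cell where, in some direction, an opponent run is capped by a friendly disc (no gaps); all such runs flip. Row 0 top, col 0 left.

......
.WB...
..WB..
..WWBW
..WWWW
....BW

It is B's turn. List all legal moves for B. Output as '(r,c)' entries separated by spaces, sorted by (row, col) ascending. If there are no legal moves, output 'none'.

Answer: (1,0) (2,1) (3,1) (4,1) (5,2) (5,3)

Derivation:
(0,0): no bracket -> illegal
(0,1): no bracket -> illegal
(0,2): no bracket -> illegal
(1,0): flips 1 -> legal
(1,3): no bracket -> illegal
(2,0): no bracket -> illegal
(2,1): flips 3 -> legal
(2,4): no bracket -> illegal
(2,5): no bracket -> illegal
(3,1): flips 2 -> legal
(4,1): flips 1 -> legal
(5,1): no bracket -> illegal
(5,2): flips 4 -> legal
(5,3): flips 2 -> legal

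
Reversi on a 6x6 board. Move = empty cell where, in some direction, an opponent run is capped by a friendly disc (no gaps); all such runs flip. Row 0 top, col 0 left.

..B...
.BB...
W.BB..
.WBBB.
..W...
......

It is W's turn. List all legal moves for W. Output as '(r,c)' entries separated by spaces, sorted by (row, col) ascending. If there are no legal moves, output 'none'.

Answer: (1,3) (2,4) (3,5)

Derivation:
(0,0): no bracket -> illegal
(0,1): no bracket -> illegal
(0,3): no bracket -> illegal
(1,0): no bracket -> illegal
(1,3): flips 1 -> legal
(1,4): no bracket -> illegal
(2,1): no bracket -> illegal
(2,4): flips 1 -> legal
(2,5): no bracket -> illegal
(3,5): flips 3 -> legal
(4,1): no bracket -> illegal
(4,3): no bracket -> illegal
(4,4): no bracket -> illegal
(4,5): no bracket -> illegal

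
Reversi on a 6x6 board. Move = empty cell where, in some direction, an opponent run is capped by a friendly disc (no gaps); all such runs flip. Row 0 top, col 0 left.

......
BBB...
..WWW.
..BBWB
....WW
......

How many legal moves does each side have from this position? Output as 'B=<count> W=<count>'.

Answer: B=5 W=8

Derivation:
-- B to move --
(1,3): flips 2 -> legal
(1,4): flips 1 -> legal
(1,5): flips 1 -> legal
(2,1): no bracket -> illegal
(2,5): no bracket -> illegal
(3,1): no bracket -> illegal
(4,3): no bracket -> illegal
(5,3): flips 1 -> legal
(5,4): no bracket -> illegal
(5,5): flips 2 -> legal
B mobility = 5
-- W to move --
(0,0): flips 1 -> legal
(0,1): flips 1 -> legal
(0,2): flips 1 -> legal
(0,3): no bracket -> illegal
(1,3): no bracket -> illegal
(2,0): no bracket -> illegal
(2,1): no bracket -> illegal
(2,5): flips 1 -> legal
(3,1): flips 2 -> legal
(4,1): flips 1 -> legal
(4,2): flips 2 -> legal
(4,3): flips 1 -> legal
W mobility = 8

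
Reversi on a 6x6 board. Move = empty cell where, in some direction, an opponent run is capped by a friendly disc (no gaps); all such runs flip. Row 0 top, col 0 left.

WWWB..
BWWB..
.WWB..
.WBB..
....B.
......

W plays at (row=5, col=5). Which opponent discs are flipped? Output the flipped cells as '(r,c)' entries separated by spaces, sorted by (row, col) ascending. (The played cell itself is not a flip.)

Dir NW: opp run (4,4) (3,3) capped by W -> flip
Dir N: first cell '.' (not opp) -> no flip
Dir NE: edge -> no flip
Dir W: first cell '.' (not opp) -> no flip
Dir E: edge -> no flip
Dir SW: edge -> no flip
Dir S: edge -> no flip
Dir SE: edge -> no flip

Answer: (3,3) (4,4)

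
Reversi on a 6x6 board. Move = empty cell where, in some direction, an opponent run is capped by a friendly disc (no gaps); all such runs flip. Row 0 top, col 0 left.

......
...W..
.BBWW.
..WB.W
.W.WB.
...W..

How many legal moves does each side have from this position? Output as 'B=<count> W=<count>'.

-- B to move --
(0,2): no bracket -> illegal
(0,3): flips 2 -> legal
(0,4): flips 1 -> legal
(1,2): no bracket -> illegal
(1,4): no bracket -> illegal
(1,5): flips 1 -> legal
(2,5): flips 2 -> legal
(3,0): no bracket -> illegal
(3,1): flips 1 -> legal
(3,4): no bracket -> illegal
(4,0): no bracket -> illegal
(4,2): flips 2 -> legal
(4,5): no bracket -> illegal
(5,0): no bracket -> illegal
(5,1): no bracket -> illegal
(5,2): no bracket -> illegal
(5,4): flips 2 -> legal
B mobility = 7
-- W to move --
(1,0): flips 1 -> legal
(1,1): no bracket -> illegal
(1,2): flips 1 -> legal
(2,0): flips 2 -> legal
(3,0): no bracket -> illegal
(3,1): flips 1 -> legal
(3,4): flips 1 -> legal
(4,2): flips 1 -> legal
(4,5): flips 1 -> legal
(5,4): no bracket -> illegal
(5,5): no bracket -> illegal
W mobility = 7

Answer: B=7 W=7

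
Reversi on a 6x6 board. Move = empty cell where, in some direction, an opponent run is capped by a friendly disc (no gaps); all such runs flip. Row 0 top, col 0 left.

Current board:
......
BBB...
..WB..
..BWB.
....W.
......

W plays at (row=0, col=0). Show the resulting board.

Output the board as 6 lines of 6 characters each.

Place W at (0,0); scan 8 dirs for brackets.
Dir NW: edge -> no flip
Dir N: edge -> no flip
Dir NE: edge -> no flip
Dir W: edge -> no flip
Dir E: first cell '.' (not opp) -> no flip
Dir SW: edge -> no flip
Dir S: opp run (1,0), next='.' -> no flip
Dir SE: opp run (1,1) capped by W -> flip
All flips: (1,1)

Answer: W.....
BWB...
..WB..
..BWB.
....W.
......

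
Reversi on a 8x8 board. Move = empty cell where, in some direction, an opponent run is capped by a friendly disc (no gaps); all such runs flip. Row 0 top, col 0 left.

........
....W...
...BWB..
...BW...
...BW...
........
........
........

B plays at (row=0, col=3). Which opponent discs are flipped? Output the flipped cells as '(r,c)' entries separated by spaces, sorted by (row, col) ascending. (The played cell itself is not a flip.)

Answer: (1,4)

Derivation:
Dir NW: edge -> no flip
Dir N: edge -> no flip
Dir NE: edge -> no flip
Dir W: first cell '.' (not opp) -> no flip
Dir E: first cell '.' (not opp) -> no flip
Dir SW: first cell '.' (not opp) -> no flip
Dir S: first cell '.' (not opp) -> no flip
Dir SE: opp run (1,4) capped by B -> flip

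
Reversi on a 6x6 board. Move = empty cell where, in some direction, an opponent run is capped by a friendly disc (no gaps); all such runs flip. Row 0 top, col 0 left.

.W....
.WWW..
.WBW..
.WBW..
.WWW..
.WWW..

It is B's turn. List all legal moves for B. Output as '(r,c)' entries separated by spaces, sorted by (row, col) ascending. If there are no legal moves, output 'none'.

(0,0): flips 1 -> legal
(0,2): flips 1 -> legal
(0,3): no bracket -> illegal
(0,4): flips 1 -> legal
(1,0): flips 1 -> legal
(1,4): flips 1 -> legal
(2,0): flips 1 -> legal
(2,4): flips 1 -> legal
(3,0): flips 1 -> legal
(3,4): flips 1 -> legal
(4,0): flips 1 -> legal
(4,4): flips 1 -> legal
(5,0): flips 1 -> legal
(5,4): flips 1 -> legal

Answer: (0,0) (0,2) (0,4) (1,0) (1,4) (2,0) (2,4) (3,0) (3,4) (4,0) (4,4) (5,0) (5,4)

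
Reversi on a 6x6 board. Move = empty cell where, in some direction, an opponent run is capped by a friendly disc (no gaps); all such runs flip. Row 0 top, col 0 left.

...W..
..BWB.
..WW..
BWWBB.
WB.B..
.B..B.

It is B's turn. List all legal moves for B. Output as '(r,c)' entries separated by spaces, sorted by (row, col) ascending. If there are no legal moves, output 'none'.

Answer: (1,1) (2,1) (4,2) (5,0)

Derivation:
(0,2): no bracket -> illegal
(0,4): no bracket -> illegal
(1,1): flips 1 -> legal
(2,0): no bracket -> illegal
(2,1): flips 2 -> legal
(2,4): no bracket -> illegal
(4,2): flips 2 -> legal
(5,0): flips 1 -> legal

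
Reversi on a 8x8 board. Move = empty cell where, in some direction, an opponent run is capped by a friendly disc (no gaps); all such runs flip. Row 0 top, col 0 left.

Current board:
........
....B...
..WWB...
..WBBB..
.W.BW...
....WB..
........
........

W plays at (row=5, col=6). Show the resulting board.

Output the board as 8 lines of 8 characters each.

Place W at (5,6); scan 8 dirs for brackets.
Dir NW: first cell '.' (not opp) -> no flip
Dir N: first cell '.' (not opp) -> no flip
Dir NE: first cell '.' (not opp) -> no flip
Dir W: opp run (5,5) capped by W -> flip
Dir E: first cell '.' (not opp) -> no flip
Dir SW: first cell '.' (not opp) -> no flip
Dir S: first cell '.' (not opp) -> no flip
Dir SE: first cell '.' (not opp) -> no flip
All flips: (5,5)

Answer: ........
....B...
..WWB...
..WBBB..
.W.BW...
....WWW.
........
........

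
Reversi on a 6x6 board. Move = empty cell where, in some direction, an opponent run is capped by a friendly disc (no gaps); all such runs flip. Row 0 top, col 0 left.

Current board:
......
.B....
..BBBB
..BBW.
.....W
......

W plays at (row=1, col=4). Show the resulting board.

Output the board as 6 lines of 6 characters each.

Place W at (1,4); scan 8 dirs for brackets.
Dir NW: first cell '.' (not opp) -> no flip
Dir N: first cell '.' (not opp) -> no flip
Dir NE: first cell '.' (not opp) -> no flip
Dir W: first cell '.' (not opp) -> no flip
Dir E: first cell '.' (not opp) -> no flip
Dir SW: opp run (2,3) (3,2), next='.' -> no flip
Dir S: opp run (2,4) capped by W -> flip
Dir SE: opp run (2,5), next=edge -> no flip
All flips: (2,4)

Answer: ......
.B..W.
..BBWB
..BBW.
.....W
......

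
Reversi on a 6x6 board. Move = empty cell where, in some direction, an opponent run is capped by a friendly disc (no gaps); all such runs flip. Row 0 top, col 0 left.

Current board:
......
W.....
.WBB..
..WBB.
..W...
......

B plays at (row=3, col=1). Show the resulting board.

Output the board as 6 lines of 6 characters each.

Place B at (3,1); scan 8 dirs for brackets.
Dir NW: first cell '.' (not opp) -> no flip
Dir N: opp run (2,1), next='.' -> no flip
Dir NE: first cell 'B' (not opp) -> no flip
Dir W: first cell '.' (not opp) -> no flip
Dir E: opp run (3,2) capped by B -> flip
Dir SW: first cell '.' (not opp) -> no flip
Dir S: first cell '.' (not opp) -> no flip
Dir SE: opp run (4,2), next='.' -> no flip
All flips: (3,2)

Answer: ......
W.....
.WBB..
.BBBB.
..W...
......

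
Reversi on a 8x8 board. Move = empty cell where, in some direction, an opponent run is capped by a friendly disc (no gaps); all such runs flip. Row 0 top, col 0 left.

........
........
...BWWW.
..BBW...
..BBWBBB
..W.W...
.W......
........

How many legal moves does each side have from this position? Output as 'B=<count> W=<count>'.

Answer: B=9 W=8

Derivation:
-- B to move --
(1,3): no bracket -> illegal
(1,4): no bracket -> illegal
(1,5): flips 1 -> legal
(1,6): flips 2 -> legal
(1,7): no bracket -> illegal
(2,7): flips 3 -> legal
(3,5): flips 1 -> legal
(3,6): no bracket -> illegal
(3,7): no bracket -> illegal
(4,1): no bracket -> illegal
(5,0): no bracket -> illegal
(5,1): no bracket -> illegal
(5,3): no bracket -> illegal
(5,5): flips 1 -> legal
(6,0): no bracket -> illegal
(6,2): flips 1 -> legal
(6,3): flips 1 -> legal
(6,4): no bracket -> illegal
(6,5): flips 1 -> legal
(7,0): flips 2 -> legal
(7,1): no bracket -> illegal
(7,2): no bracket -> illegal
B mobility = 9
-- W to move --
(1,2): flips 1 -> legal
(1,3): no bracket -> illegal
(1,4): no bracket -> illegal
(2,1): flips 2 -> legal
(2,2): flips 4 -> legal
(3,1): flips 2 -> legal
(3,5): no bracket -> illegal
(3,6): flips 1 -> legal
(3,7): no bracket -> illegal
(4,1): flips 2 -> legal
(5,1): flips 2 -> legal
(5,3): no bracket -> illegal
(5,5): no bracket -> illegal
(5,6): flips 1 -> legal
(5,7): no bracket -> illegal
W mobility = 8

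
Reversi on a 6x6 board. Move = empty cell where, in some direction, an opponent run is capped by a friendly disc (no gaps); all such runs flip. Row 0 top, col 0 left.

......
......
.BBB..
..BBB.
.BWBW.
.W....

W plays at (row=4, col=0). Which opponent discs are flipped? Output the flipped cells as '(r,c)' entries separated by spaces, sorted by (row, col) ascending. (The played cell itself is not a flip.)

Dir NW: edge -> no flip
Dir N: first cell '.' (not opp) -> no flip
Dir NE: first cell '.' (not opp) -> no flip
Dir W: edge -> no flip
Dir E: opp run (4,1) capped by W -> flip
Dir SW: edge -> no flip
Dir S: first cell '.' (not opp) -> no flip
Dir SE: first cell 'W' (not opp) -> no flip

Answer: (4,1)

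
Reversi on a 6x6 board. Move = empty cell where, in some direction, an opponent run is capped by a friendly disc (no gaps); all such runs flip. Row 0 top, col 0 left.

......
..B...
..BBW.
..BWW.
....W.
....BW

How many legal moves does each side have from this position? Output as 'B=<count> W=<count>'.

Answer: B=5 W=6

Derivation:
-- B to move --
(1,3): no bracket -> illegal
(1,4): flips 3 -> legal
(1,5): no bracket -> illegal
(2,5): flips 1 -> legal
(3,5): flips 2 -> legal
(4,2): no bracket -> illegal
(4,3): flips 1 -> legal
(4,5): flips 1 -> legal
(5,3): no bracket -> illegal
B mobility = 5
-- W to move --
(0,1): flips 2 -> legal
(0,2): no bracket -> illegal
(0,3): no bracket -> illegal
(1,1): flips 1 -> legal
(1,3): flips 1 -> legal
(1,4): no bracket -> illegal
(2,1): flips 2 -> legal
(3,1): flips 1 -> legal
(4,1): no bracket -> illegal
(4,2): no bracket -> illegal
(4,3): no bracket -> illegal
(4,5): no bracket -> illegal
(5,3): flips 1 -> legal
W mobility = 6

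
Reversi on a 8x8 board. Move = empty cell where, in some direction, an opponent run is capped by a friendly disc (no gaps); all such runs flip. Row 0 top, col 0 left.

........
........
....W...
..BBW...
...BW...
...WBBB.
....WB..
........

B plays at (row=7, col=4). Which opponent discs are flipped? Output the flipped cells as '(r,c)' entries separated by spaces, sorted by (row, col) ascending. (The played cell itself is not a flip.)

Dir NW: first cell '.' (not opp) -> no flip
Dir N: opp run (6,4) capped by B -> flip
Dir NE: first cell 'B' (not opp) -> no flip
Dir W: first cell '.' (not opp) -> no flip
Dir E: first cell '.' (not opp) -> no flip
Dir SW: edge -> no flip
Dir S: edge -> no flip
Dir SE: edge -> no flip

Answer: (6,4)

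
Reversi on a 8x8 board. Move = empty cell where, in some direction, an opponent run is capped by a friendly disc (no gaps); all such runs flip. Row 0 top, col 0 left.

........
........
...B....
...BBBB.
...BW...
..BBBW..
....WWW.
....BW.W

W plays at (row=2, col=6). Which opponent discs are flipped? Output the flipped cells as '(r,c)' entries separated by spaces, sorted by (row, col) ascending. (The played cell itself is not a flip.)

Answer: (3,5)

Derivation:
Dir NW: first cell '.' (not opp) -> no flip
Dir N: first cell '.' (not opp) -> no flip
Dir NE: first cell '.' (not opp) -> no flip
Dir W: first cell '.' (not opp) -> no flip
Dir E: first cell '.' (not opp) -> no flip
Dir SW: opp run (3,5) capped by W -> flip
Dir S: opp run (3,6), next='.' -> no flip
Dir SE: first cell '.' (not opp) -> no flip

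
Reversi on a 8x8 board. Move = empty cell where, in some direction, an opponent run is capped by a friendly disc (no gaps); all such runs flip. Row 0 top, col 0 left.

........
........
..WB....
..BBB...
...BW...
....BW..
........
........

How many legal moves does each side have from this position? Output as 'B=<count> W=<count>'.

-- B to move --
(1,1): flips 1 -> legal
(1,2): flips 1 -> legal
(1,3): no bracket -> illegal
(2,1): flips 1 -> legal
(3,1): no bracket -> illegal
(3,5): no bracket -> illegal
(4,5): flips 1 -> legal
(4,6): no bracket -> illegal
(5,3): no bracket -> illegal
(5,6): flips 1 -> legal
(6,4): no bracket -> illegal
(6,5): no bracket -> illegal
(6,6): flips 2 -> legal
B mobility = 6
-- W to move --
(1,2): no bracket -> illegal
(1,3): no bracket -> illegal
(1,4): no bracket -> illegal
(2,1): no bracket -> illegal
(2,4): flips 2 -> legal
(2,5): no bracket -> illegal
(3,1): no bracket -> illegal
(3,5): no bracket -> illegal
(4,1): no bracket -> illegal
(4,2): flips 2 -> legal
(4,5): no bracket -> illegal
(5,2): no bracket -> illegal
(5,3): flips 1 -> legal
(6,3): no bracket -> illegal
(6,4): flips 1 -> legal
(6,5): no bracket -> illegal
W mobility = 4

Answer: B=6 W=4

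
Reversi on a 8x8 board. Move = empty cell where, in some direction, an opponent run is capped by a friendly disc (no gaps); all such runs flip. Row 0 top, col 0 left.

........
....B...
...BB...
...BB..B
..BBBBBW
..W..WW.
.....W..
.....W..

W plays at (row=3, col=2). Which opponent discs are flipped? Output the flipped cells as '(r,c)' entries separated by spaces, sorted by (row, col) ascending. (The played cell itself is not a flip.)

Answer: (4,2)

Derivation:
Dir NW: first cell '.' (not opp) -> no flip
Dir N: first cell '.' (not opp) -> no flip
Dir NE: opp run (2,3) (1,4), next='.' -> no flip
Dir W: first cell '.' (not opp) -> no flip
Dir E: opp run (3,3) (3,4), next='.' -> no flip
Dir SW: first cell '.' (not opp) -> no flip
Dir S: opp run (4,2) capped by W -> flip
Dir SE: opp run (4,3), next='.' -> no flip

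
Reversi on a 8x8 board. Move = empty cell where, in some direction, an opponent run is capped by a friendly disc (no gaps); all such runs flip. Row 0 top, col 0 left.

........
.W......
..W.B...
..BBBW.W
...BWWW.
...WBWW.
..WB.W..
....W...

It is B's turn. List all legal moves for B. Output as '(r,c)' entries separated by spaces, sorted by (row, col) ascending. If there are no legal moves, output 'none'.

Answer: (0,0) (1,2) (3,6) (4,7) (5,2) (5,7) (6,1) (6,6) (6,7) (7,6)

Derivation:
(0,0): flips 2 -> legal
(0,1): no bracket -> illegal
(0,2): no bracket -> illegal
(1,0): no bracket -> illegal
(1,2): flips 1 -> legal
(1,3): no bracket -> illegal
(2,0): no bracket -> illegal
(2,1): no bracket -> illegal
(2,3): no bracket -> illegal
(2,5): no bracket -> illegal
(2,6): no bracket -> illegal
(2,7): no bracket -> illegal
(3,1): no bracket -> illegal
(3,6): flips 2 -> legal
(4,2): no bracket -> illegal
(4,7): flips 3 -> legal
(5,1): no bracket -> illegal
(5,2): flips 1 -> legal
(5,7): flips 4 -> legal
(6,1): flips 1 -> legal
(6,4): no bracket -> illegal
(6,6): flips 2 -> legal
(6,7): flips 2 -> legal
(7,1): no bracket -> illegal
(7,2): no bracket -> illegal
(7,3): no bracket -> illegal
(7,5): no bracket -> illegal
(7,6): flips 1 -> legal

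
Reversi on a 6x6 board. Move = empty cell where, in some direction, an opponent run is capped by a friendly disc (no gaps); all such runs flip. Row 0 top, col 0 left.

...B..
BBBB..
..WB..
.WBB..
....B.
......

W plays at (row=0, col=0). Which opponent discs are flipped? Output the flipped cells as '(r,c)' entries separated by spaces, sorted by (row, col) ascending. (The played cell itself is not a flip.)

Answer: (1,1)

Derivation:
Dir NW: edge -> no flip
Dir N: edge -> no flip
Dir NE: edge -> no flip
Dir W: edge -> no flip
Dir E: first cell '.' (not opp) -> no flip
Dir SW: edge -> no flip
Dir S: opp run (1,0), next='.' -> no flip
Dir SE: opp run (1,1) capped by W -> flip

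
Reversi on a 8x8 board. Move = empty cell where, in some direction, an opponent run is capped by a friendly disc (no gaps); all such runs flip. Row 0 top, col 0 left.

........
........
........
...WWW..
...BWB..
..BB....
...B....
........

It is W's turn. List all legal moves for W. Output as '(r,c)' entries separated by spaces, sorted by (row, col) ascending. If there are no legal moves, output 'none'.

Answer: (4,2) (4,6) (5,5) (5,6) (6,1) (6,2) (7,3)

Derivation:
(3,2): no bracket -> illegal
(3,6): no bracket -> illegal
(4,1): no bracket -> illegal
(4,2): flips 1 -> legal
(4,6): flips 1 -> legal
(5,1): no bracket -> illegal
(5,4): no bracket -> illegal
(5,5): flips 1 -> legal
(5,6): flips 1 -> legal
(6,1): flips 2 -> legal
(6,2): flips 1 -> legal
(6,4): no bracket -> illegal
(7,2): no bracket -> illegal
(7,3): flips 3 -> legal
(7,4): no bracket -> illegal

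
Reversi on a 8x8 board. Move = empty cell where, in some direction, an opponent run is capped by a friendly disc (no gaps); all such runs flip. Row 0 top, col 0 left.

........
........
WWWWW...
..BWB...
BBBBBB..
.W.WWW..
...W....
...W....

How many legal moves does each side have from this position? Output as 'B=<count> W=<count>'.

-- B to move --
(1,0): flips 1 -> legal
(1,1): flips 2 -> legal
(1,2): flips 2 -> legal
(1,3): flips 2 -> legal
(1,4): flips 2 -> legal
(1,5): flips 2 -> legal
(2,5): no bracket -> illegal
(3,0): no bracket -> illegal
(3,1): no bracket -> illegal
(3,5): no bracket -> illegal
(4,6): no bracket -> illegal
(5,0): no bracket -> illegal
(5,2): no bracket -> illegal
(5,6): no bracket -> illegal
(6,0): flips 1 -> legal
(6,1): flips 1 -> legal
(6,2): flips 2 -> legal
(6,4): flips 2 -> legal
(6,5): flips 2 -> legal
(6,6): flips 1 -> legal
(7,2): flips 2 -> legal
(7,4): no bracket -> illegal
B mobility = 13
-- W to move --
(2,5): no bracket -> illegal
(3,0): no bracket -> illegal
(3,1): flips 3 -> legal
(3,5): flips 3 -> legal
(3,6): flips 1 -> legal
(4,6): no bracket -> illegal
(5,0): flips 2 -> legal
(5,2): flips 2 -> legal
(5,6): flips 2 -> legal
W mobility = 6

Answer: B=13 W=6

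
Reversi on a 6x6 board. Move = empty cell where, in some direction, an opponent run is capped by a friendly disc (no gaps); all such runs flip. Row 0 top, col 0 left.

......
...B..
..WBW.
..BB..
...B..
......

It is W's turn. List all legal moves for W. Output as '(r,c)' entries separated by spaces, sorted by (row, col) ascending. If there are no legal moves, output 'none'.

(0,2): flips 1 -> legal
(0,3): no bracket -> illegal
(0,4): flips 1 -> legal
(1,2): no bracket -> illegal
(1,4): no bracket -> illegal
(2,1): no bracket -> illegal
(3,1): no bracket -> illegal
(3,4): no bracket -> illegal
(4,1): no bracket -> illegal
(4,2): flips 2 -> legal
(4,4): flips 1 -> legal
(5,2): no bracket -> illegal
(5,3): no bracket -> illegal
(5,4): no bracket -> illegal

Answer: (0,2) (0,4) (4,2) (4,4)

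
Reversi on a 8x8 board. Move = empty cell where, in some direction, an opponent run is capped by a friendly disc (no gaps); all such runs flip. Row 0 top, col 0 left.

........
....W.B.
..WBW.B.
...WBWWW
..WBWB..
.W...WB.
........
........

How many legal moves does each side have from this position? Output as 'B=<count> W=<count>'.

-- B to move --
(0,3): no bracket -> illegal
(0,4): flips 2 -> legal
(0,5): flips 1 -> legal
(1,1): no bracket -> illegal
(1,2): no bracket -> illegal
(1,3): no bracket -> illegal
(1,5): no bracket -> illegal
(2,1): flips 1 -> legal
(2,5): flips 2 -> legal
(2,7): flips 1 -> legal
(3,1): no bracket -> illegal
(3,2): flips 1 -> legal
(4,0): no bracket -> illegal
(4,1): flips 1 -> legal
(4,6): flips 1 -> legal
(4,7): no bracket -> illegal
(5,0): no bracket -> illegal
(5,2): no bracket -> illegal
(5,3): flips 2 -> legal
(5,4): flips 2 -> legal
(6,0): no bracket -> illegal
(6,1): no bracket -> illegal
(6,2): no bracket -> illegal
(6,4): no bracket -> illegal
(6,5): flips 1 -> legal
(6,6): no bracket -> illegal
B mobility = 11
-- W to move --
(0,5): no bracket -> illegal
(0,6): flips 2 -> legal
(0,7): no bracket -> illegal
(1,2): no bracket -> illegal
(1,3): flips 1 -> legal
(1,5): flips 1 -> legal
(1,7): flips 1 -> legal
(2,5): no bracket -> illegal
(2,7): no bracket -> illegal
(3,2): flips 1 -> legal
(4,6): flips 1 -> legal
(4,7): no bracket -> illegal
(5,2): no bracket -> illegal
(5,3): flips 1 -> legal
(5,4): flips 1 -> legal
(5,7): flips 1 -> legal
(6,5): no bracket -> illegal
(6,6): no bracket -> illegal
(6,7): no bracket -> illegal
W mobility = 9

Answer: B=11 W=9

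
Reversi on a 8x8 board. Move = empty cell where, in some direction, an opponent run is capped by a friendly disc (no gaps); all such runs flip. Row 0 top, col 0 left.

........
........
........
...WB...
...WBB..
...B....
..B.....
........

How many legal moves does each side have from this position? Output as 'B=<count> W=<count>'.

Answer: B=5 W=5

Derivation:
-- B to move --
(2,2): flips 1 -> legal
(2,3): flips 2 -> legal
(2,4): no bracket -> illegal
(3,2): flips 1 -> legal
(4,2): flips 1 -> legal
(5,2): flips 1 -> legal
(5,4): no bracket -> illegal
B mobility = 5
-- W to move --
(2,3): no bracket -> illegal
(2,4): no bracket -> illegal
(2,5): flips 1 -> legal
(3,5): flips 1 -> legal
(3,6): no bracket -> illegal
(4,2): no bracket -> illegal
(4,6): flips 2 -> legal
(5,1): no bracket -> illegal
(5,2): no bracket -> illegal
(5,4): no bracket -> illegal
(5,5): flips 1 -> legal
(5,6): no bracket -> illegal
(6,1): no bracket -> illegal
(6,3): flips 1 -> legal
(6,4): no bracket -> illegal
(7,1): no bracket -> illegal
(7,2): no bracket -> illegal
(7,3): no bracket -> illegal
W mobility = 5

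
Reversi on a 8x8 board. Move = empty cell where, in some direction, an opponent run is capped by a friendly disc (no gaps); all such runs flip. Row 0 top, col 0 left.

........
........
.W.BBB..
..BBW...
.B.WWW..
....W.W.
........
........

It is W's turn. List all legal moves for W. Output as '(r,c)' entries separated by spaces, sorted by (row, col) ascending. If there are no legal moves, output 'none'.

(1,2): flips 1 -> legal
(1,3): flips 2 -> legal
(1,4): flips 1 -> legal
(1,5): no bracket -> illegal
(1,6): flips 1 -> legal
(2,2): flips 1 -> legal
(2,6): no bracket -> illegal
(3,0): no bracket -> illegal
(3,1): flips 2 -> legal
(3,5): no bracket -> illegal
(3,6): no bracket -> illegal
(4,0): no bracket -> illegal
(4,2): no bracket -> illegal
(5,0): no bracket -> illegal
(5,1): no bracket -> illegal
(5,2): no bracket -> illegal

Answer: (1,2) (1,3) (1,4) (1,6) (2,2) (3,1)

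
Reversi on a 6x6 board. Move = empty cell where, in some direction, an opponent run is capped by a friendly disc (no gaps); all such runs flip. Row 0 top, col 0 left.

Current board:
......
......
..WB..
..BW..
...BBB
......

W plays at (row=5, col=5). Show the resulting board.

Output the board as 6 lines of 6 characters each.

Answer: ......
......
..WB..
..BW..
...BWB
.....W

Derivation:
Place W at (5,5); scan 8 dirs for brackets.
Dir NW: opp run (4,4) capped by W -> flip
Dir N: opp run (4,5), next='.' -> no flip
Dir NE: edge -> no flip
Dir W: first cell '.' (not opp) -> no flip
Dir E: edge -> no flip
Dir SW: edge -> no flip
Dir S: edge -> no flip
Dir SE: edge -> no flip
All flips: (4,4)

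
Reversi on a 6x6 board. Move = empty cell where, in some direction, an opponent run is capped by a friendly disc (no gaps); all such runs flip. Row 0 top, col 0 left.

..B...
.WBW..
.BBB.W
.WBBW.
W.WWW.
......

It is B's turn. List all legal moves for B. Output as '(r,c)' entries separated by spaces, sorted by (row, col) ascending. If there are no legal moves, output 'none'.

(0,0): flips 1 -> legal
(0,1): flips 1 -> legal
(0,3): flips 1 -> legal
(0,4): flips 1 -> legal
(1,0): flips 1 -> legal
(1,4): flips 1 -> legal
(1,5): no bracket -> illegal
(2,0): flips 1 -> legal
(2,4): flips 1 -> legal
(3,0): flips 1 -> legal
(3,5): flips 1 -> legal
(4,1): flips 1 -> legal
(4,5): flips 1 -> legal
(5,0): no bracket -> illegal
(5,1): flips 1 -> legal
(5,2): flips 1 -> legal
(5,3): flips 1 -> legal
(5,4): flips 1 -> legal
(5,5): flips 1 -> legal

Answer: (0,0) (0,1) (0,3) (0,4) (1,0) (1,4) (2,0) (2,4) (3,0) (3,5) (4,1) (4,5) (5,1) (5,2) (5,3) (5,4) (5,5)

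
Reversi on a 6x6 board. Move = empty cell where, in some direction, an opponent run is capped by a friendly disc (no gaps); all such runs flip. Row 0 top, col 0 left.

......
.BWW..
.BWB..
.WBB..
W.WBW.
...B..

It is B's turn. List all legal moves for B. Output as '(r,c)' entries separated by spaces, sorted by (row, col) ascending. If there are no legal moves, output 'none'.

Answer: (0,1) (0,2) (0,3) (1,4) (2,0) (3,0) (3,5) (4,1) (4,5) (5,1) (5,2) (5,5)

Derivation:
(0,1): flips 1 -> legal
(0,2): flips 2 -> legal
(0,3): flips 2 -> legal
(0,4): no bracket -> illegal
(1,4): flips 2 -> legal
(2,0): flips 2 -> legal
(2,4): no bracket -> illegal
(3,0): flips 1 -> legal
(3,4): no bracket -> illegal
(3,5): flips 1 -> legal
(4,1): flips 2 -> legal
(4,5): flips 1 -> legal
(5,0): no bracket -> illegal
(5,1): flips 1 -> legal
(5,2): flips 1 -> legal
(5,4): no bracket -> illegal
(5,5): flips 1 -> legal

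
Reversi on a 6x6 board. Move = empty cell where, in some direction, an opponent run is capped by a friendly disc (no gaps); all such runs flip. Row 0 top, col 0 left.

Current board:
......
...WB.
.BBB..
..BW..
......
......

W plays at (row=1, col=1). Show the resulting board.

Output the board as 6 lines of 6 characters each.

Answer: ......
.W.WB.
.BWB..
..BW..
......
......

Derivation:
Place W at (1,1); scan 8 dirs for brackets.
Dir NW: first cell '.' (not opp) -> no flip
Dir N: first cell '.' (not opp) -> no flip
Dir NE: first cell '.' (not opp) -> no flip
Dir W: first cell '.' (not opp) -> no flip
Dir E: first cell '.' (not opp) -> no flip
Dir SW: first cell '.' (not opp) -> no flip
Dir S: opp run (2,1), next='.' -> no flip
Dir SE: opp run (2,2) capped by W -> flip
All flips: (2,2)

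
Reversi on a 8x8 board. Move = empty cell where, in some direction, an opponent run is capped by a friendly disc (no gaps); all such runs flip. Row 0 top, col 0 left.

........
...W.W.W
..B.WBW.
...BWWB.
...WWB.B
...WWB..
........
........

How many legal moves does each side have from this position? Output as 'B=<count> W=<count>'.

Answer: B=9 W=12

Derivation:
-- B to move --
(0,2): no bracket -> illegal
(0,3): no bracket -> illegal
(0,4): flips 1 -> legal
(0,5): flips 1 -> legal
(0,6): flips 2 -> legal
(0,7): no bracket -> illegal
(1,2): no bracket -> illegal
(1,4): no bracket -> illegal
(1,6): flips 1 -> legal
(2,3): flips 2 -> legal
(2,7): flips 1 -> legal
(3,2): no bracket -> illegal
(3,7): no bracket -> illegal
(4,2): flips 2 -> legal
(4,6): no bracket -> illegal
(5,2): flips 4 -> legal
(6,2): no bracket -> illegal
(6,3): flips 3 -> legal
(6,4): no bracket -> illegal
(6,5): no bracket -> illegal
B mobility = 9
-- W to move --
(1,1): flips 2 -> legal
(1,2): no bracket -> illegal
(1,4): no bracket -> illegal
(1,6): flips 1 -> legal
(2,1): no bracket -> illegal
(2,3): flips 1 -> legal
(2,7): flips 2 -> legal
(3,1): flips 1 -> legal
(3,2): flips 1 -> legal
(3,7): flips 1 -> legal
(4,2): flips 1 -> legal
(4,6): flips 2 -> legal
(5,6): flips 2 -> legal
(5,7): no bracket -> illegal
(6,4): no bracket -> illegal
(6,5): flips 2 -> legal
(6,6): flips 1 -> legal
W mobility = 12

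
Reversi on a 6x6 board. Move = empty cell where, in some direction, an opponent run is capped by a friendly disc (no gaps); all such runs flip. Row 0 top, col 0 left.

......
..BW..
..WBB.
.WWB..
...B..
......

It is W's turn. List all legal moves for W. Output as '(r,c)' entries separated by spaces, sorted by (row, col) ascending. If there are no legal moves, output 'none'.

Answer: (0,2) (1,1) (1,4) (2,5) (3,4) (3,5) (4,4) (5,3) (5,4)

Derivation:
(0,1): no bracket -> illegal
(0,2): flips 1 -> legal
(0,3): no bracket -> illegal
(1,1): flips 1 -> legal
(1,4): flips 1 -> legal
(1,5): no bracket -> illegal
(2,1): no bracket -> illegal
(2,5): flips 2 -> legal
(3,4): flips 1 -> legal
(3,5): flips 1 -> legal
(4,2): no bracket -> illegal
(4,4): flips 1 -> legal
(5,2): no bracket -> illegal
(5,3): flips 3 -> legal
(5,4): flips 1 -> legal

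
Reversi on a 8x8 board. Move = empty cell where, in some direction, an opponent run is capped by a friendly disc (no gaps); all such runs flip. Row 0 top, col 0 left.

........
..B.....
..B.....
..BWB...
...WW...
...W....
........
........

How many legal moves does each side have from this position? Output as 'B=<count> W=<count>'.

Answer: B=3 W=6

Derivation:
-- B to move --
(2,3): no bracket -> illegal
(2,4): no bracket -> illegal
(3,5): no bracket -> illegal
(4,2): no bracket -> illegal
(4,5): no bracket -> illegal
(5,2): flips 1 -> legal
(5,4): flips 2 -> legal
(5,5): flips 2 -> legal
(6,2): no bracket -> illegal
(6,3): no bracket -> illegal
(6,4): no bracket -> illegal
B mobility = 3
-- W to move --
(0,1): no bracket -> illegal
(0,2): no bracket -> illegal
(0,3): no bracket -> illegal
(1,1): flips 1 -> legal
(1,3): no bracket -> illegal
(2,1): flips 1 -> legal
(2,3): no bracket -> illegal
(2,4): flips 1 -> legal
(2,5): flips 1 -> legal
(3,1): flips 1 -> legal
(3,5): flips 1 -> legal
(4,1): no bracket -> illegal
(4,2): no bracket -> illegal
(4,5): no bracket -> illegal
W mobility = 6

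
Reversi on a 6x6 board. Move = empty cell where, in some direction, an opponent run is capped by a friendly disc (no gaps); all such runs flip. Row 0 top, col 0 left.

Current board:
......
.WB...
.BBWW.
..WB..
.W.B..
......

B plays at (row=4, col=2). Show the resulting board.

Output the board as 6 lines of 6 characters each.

Place B at (4,2); scan 8 dirs for brackets.
Dir NW: first cell '.' (not opp) -> no flip
Dir N: opp run (3,2) capped by B -> flip
Dir NE: first cell 'B' (not opp) -> no flip
Dir W: opp run (4,1), next='.' -> no flip
Dir E: first cell 'B' (not opp) -> no flip
Dir SW: first cell '.' (not opp) -> no flip
Dir S: first cell '.' (not opp) -> no flip
Dir SE: first cell '.' (not opp) -> no flip
All flips: (3,2)

Answer: ......
.WB...
.BBWW.
..BB..
.WBB..
......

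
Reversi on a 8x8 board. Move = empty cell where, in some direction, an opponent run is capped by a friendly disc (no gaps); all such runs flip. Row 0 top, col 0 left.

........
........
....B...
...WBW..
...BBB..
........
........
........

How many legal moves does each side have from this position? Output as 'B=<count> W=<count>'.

Answer: B=8 W=4

Derivation:
-- B to move --
(2,2): flips 1 -> legal
(2,3): flips 1 -> legal
(2,5): flips 1 -> legal
(2,6): flips 1 -> legal
(3,2): flips 1 -> legal
(3,6): flips 1 -> legal
(4,2): flips 1 -> legal
(4,6): flips 1 -> legal
B mobility = 8
-- W to move --
(1,3): flips 1 -> legal
(1,4): no bracket -> illegal
(1,5): flips 1 -> legal
(2,3): no bracket -> illegal
(2,5): no bracket -> illegal
(3,2): no bracket -> illegal
(3,6): no bracket -> illegal
(4,2): no bracket -> illegal
(4,6): no bracket -> illegal
(5,2): no bracket -> illegal
(5,3): flips 2 -> legal
(5,4): no bracket -> illegal
(5,5): flips 2 -> legal
(5,6): no bracket -> illegal
W mobility = 4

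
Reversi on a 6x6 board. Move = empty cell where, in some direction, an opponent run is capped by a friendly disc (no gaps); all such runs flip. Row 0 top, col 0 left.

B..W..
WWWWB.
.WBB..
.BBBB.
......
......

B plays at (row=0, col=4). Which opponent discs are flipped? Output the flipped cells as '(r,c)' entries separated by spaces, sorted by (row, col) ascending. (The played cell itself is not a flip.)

Dir NW: edge -> no flip
Dir N: edge -> no flip
Dir NE: edge -> no flip
Dir W: opp run (0,3), next='.' -> no flip
Dir E: first cell '.' (not opp) -> no flip
Dir SW: opp run (1,3) capped by B -> flip
Dir S: first cell 'B' (not opp) -> no flip
Dir SE: first cell '.' (not opp) -> no flip

Answer: (1,3)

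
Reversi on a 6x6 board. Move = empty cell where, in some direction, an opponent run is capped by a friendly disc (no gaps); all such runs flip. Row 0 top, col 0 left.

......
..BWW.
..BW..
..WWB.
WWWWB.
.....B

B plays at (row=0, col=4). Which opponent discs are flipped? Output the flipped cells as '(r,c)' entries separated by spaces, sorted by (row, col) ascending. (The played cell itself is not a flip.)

Dir NW: edge -> no flip
Dir N: edge -> no flip
Dir NE: edge -> no flip
Dir W: first cell '.' (not opp) -> no flip
Dir E: first cell '.' (not opp) -> no flip
Dir SW: opp run (1,3) capped by B -> flip
Dir S: opp run (1,4), next='.' -> no flip
Dir SE: first cell '.' (not opp) -> no flip

Answer: (1,3)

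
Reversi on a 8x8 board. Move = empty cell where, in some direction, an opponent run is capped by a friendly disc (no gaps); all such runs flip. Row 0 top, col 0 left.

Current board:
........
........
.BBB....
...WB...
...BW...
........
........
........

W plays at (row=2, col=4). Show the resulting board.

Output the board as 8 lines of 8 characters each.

Answer: ........
........
.BBBW...
...WW...
...BW...
........
........
........

Derivation:
Place W at (2,4); scan 8 dirs for brackets.
Dir NW: first cell '.' (not opp) -> no flip
Dir N: first cell '.' (not opp) -> no flip
Dir NE: first cell '.' (not opp) -> no flip
Dir W: opp run (2,3) (2,2) (2,1), next='.' -> no flip
Dir E: first cell '.' (not opp) -> no flip
Dir SW: first cell 'W' (not opp) -> no flip
Dir S: opp run (3,4) capped by W -> flip
Dir SE: first cell '.' (not opp) -> no flip
All flips: (3,4)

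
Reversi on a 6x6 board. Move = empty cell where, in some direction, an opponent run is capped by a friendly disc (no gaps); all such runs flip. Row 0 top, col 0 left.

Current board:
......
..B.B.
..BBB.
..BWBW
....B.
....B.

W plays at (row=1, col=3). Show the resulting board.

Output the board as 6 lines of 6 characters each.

Answer: ......
..BWB.
..BWW.
..BWBW
....B.
....B.

Derivation:
Place W at (1,3); scan 8 dirs for brackets.
Dir NW: first cell '.' (not opp) -> no flip
Dir N: first cell '.' (not opp) -> no flip
Dir NE: first cell '.' (not opp) -> no flip
Dir W: opp run (1,2), next='.' -> no flip
Dir E: opp run (1,4), next='.' -> no flip
Dir SW: opp run (2,2), next='.' -> no flip
Dir S: opp run (2,3) capped by W -> flip
Dir SE: opp run (2,4) capped by W -> flip
All flips: (2,3) (2,4)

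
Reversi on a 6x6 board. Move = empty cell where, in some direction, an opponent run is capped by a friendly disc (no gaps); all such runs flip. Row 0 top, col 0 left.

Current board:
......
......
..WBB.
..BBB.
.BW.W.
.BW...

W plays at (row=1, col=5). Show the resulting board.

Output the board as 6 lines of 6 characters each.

Place W at (1,5); scan 8 dirs for brackets.
Dir NW: first cell '.' (not opp) -> no flip
Dir N: first cell '.' (not opp) -> no flip
Dir NE: edge -> no flip
Dir W: first cell '.' (not opp) -> no flip
Dir E: edge -> no flip
Dir SW: opp run (2,4) (3,3) capped by W -> flip
Dir S: first cell '.' (not opp) -> no flip
Dir SE: edge -> no flip
All flips: (2,4) (3,3)

Answer: ......
.....W
..WBW.
..BWB.
.BW.W.
.BW...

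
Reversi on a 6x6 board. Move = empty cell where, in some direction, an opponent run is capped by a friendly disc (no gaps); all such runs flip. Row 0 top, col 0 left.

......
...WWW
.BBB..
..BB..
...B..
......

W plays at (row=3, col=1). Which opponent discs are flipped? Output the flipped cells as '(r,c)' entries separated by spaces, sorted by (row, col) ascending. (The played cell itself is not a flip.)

Dir NW: first cell '.' (not opp) -> no flip
Dir N: opp run (2,1), next='.' -> no flip
Dir NE: opp run (2,2) capped by W -> flip
Dir W: first cell '.' (not opp) -> no flip
Dir E: opp run (3,2) (3,3), next='.' -> no flip
Dir SW: first cell '.' (not opp) -> no flip
Dir S: first cell '.' (not opp) -> no flip
Dir SE: first cell '.' (not opp) -> no flip

Answer: (2,2)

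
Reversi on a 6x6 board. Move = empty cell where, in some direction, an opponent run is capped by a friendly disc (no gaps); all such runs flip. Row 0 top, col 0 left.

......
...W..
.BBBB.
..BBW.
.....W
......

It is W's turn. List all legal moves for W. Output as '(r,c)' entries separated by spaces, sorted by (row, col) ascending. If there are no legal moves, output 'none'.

Answer: (1,2) (1,4) (3,1) (3,5) (4,3)

Derivation:
(1,0): no bracket -> illegal
(1,1): no bracket -> illegal
(1,2): flips 1 -> legal
(1,4): flips 1 -> legal
(1,5): no bracket -> illegal
(2,0): no bracket -> illegal
(2,5): no bracket -> illegal
(3,0): no bracket -> illegal
(3,1): flips 3 -> legal
(3,5): flips 1 -> legal
(4,1): no bracket -> illegal
(4,2): no bracket -> illegal
(4,3): flips 2 -> legal
(4,4): no bracket -> illegal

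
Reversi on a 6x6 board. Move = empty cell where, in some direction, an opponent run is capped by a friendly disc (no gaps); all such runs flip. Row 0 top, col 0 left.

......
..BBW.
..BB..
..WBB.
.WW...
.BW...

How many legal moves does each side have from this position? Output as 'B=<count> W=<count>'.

-- B to move --
(0,3): no bracket -> illegal
(0,4): no bracket -> illegal
(0,5): flips 1 -> legal
(1,5): flips 1 -> legal
(2,1): no bracket -> illegal
(2,4): no bracket -> illegal
(2,5): no bracket -> illegal
(3,0): no bracket -> illegal
(3,1): flips 2 -> legal
(4,0): no bracket -> illegal
(4,3): no bracket -> illegal
(5,0): flips 2 -> legal
(5,3): flips 1 -> legal
B mobility = 5
-- W to move --
(0,1): no bracket -> illegal
(0,2): flips 2 -> legal
(0,3): no bracket -> illegal
(0,4): no bracket -> illegal
(1,1): flips 2 -> legal
(2,1): no bracket -> illegal
(2,4): flips 1 -> legal
(2,5): no bracket -> illegal
(3,1): no bracket -> illegal
(3,5): flips 2 -> legal
(4,0): no bracket -> illegal
(4,3): no bracket -> illegal
(4,4): no bracket -> illegal
(4,5): no bracket -> illegal
(5,0): flips 1 -> legal
W mobility = 5

Answer: B=5 W=5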